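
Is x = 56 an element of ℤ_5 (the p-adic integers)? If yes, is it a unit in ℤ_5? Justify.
x ∈ ℤ_5^× (unit); v_5(x) = 0

ℤ_5 = {x ∈ ℚ_5 : v_5(x) ≥ 0} and ℤ_5^× = {x ∈ ℤ_5 : v_5(x) = 0}. Here v_5(56) = v_5(num) − v_5(den) = 0; compare against these criteria.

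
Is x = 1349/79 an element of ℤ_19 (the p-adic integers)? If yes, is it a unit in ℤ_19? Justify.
x ∈ ℤ_19 but not a unit; v_19(x) = 1 > 0

ℤ_19 = {x ∈ ℚ_19 : v_19(x) ≥ 0} and ℤ_19^× = {x ∈ ℤ_19 : v_19(x) = 0}. Here v_19(1349/79) = v_19(num) − v_19(den) = 1; compare against these criteria.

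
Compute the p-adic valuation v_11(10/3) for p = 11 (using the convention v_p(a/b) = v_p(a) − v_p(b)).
v_11(10/3) = 0

Factor powers of 11 from the numerator and denominator of the reduced fraction: 10 = 11^0 · 10 and 3 = 11^0 · 3. Apply v_p(a/b) = v_p(a) − v_p(b): v_11(10/3) = 0 − 0 = 0.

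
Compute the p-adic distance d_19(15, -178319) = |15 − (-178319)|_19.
d_19(15, -178319) = 1/6859

Step 1 — x − y = 15 − (-178319) = 178334. Step 2 — v_19(178334) = 3 (factor: 178334 = (19^3 · 26); the sign does not affect v_p). Step 3 — |x − y|_19 = 19^{-3} = 1/6859.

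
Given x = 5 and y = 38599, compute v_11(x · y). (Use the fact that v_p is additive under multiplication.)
v_11(192995) = 3

v_p(x) = 0 (factor: 5 = 11^0 · 5); v_p(y) = 3 (factor: 38599 = 11^3 · 29). Additivity: v_p(xy) = v_p(x) + v_p(y) = 0 + 3 = 3. (Direct check: xy = 192995 = 11^3 · (145).)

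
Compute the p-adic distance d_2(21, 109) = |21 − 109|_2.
d_2(21, 109) = 1/8

Step 1 — x − y = 21 − 109 = -88. Step 2 — v_2(-88) = 3 (factor: -88 = −(2^3 · 11); the sign does not affect v_p). Step 3 — |x − y|_2 = 2^{-3} = 1/8.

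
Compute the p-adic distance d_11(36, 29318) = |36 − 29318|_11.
d_11(36, 29318) = 1/14641

Step 1 — x − y = 36 − 29318 = -29282. Step 2 — v_11(-29282) = 4 (factor: -29282 = −(11^4 · 2); the sign does not affect v_p). Step 3 — |x − y|_11 = 11^{-4} = 1/14641.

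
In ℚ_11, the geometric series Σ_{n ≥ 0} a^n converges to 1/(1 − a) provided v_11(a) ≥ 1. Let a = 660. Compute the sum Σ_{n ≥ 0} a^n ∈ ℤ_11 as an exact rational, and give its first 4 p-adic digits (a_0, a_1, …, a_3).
Σ a^n = 1/(1 − a) = -1/659;  first 4 digits = (1, 5, 8, 1)

v_11(a) = 1 ≥ 1, so the series converges in ℤ_11 to 1/(1 − a) = 1/(1 − 660) = -1/659. Expand this rational in ℤ_11: compute digits iteratively via d_i = x_i mod 11, x_{i+1} = (x_i − d_i)/11. The first 4 digits are (1, 5, 8, 1).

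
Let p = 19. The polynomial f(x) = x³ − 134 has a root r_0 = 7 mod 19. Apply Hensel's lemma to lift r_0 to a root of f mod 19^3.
r_2 = 482 (mod 6859)

Hensel: r_{i+1} = r_i − f(r_i)/f′(r_i) mod 19^{i+2}, where f′(x) = 3x². Iterate:
  r_0 = 7 (mod 19)
  r_1 = 121 (mod 361)
  r_2 = 482 (mod 6859)
Final: r = 482 with f(r) ≡ 0 mod 19^3.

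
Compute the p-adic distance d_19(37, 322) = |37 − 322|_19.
d_19(37, 322) = 1/19

Step 1 — x − y = 37 − 322 = -285. Step 2 — v_19(-285) = 1 (factor: -285 = −(19^1 · 15); the sign does not affect v_p). Step 3 — |x − y|_19 = 19^{-1} = 1/19.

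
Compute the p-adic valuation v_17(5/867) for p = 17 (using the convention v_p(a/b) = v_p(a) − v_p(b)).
v_17(5/867) = -2

Factor powers of 17 from the numerator and denominator of the reduced fraction: 5 = 17^0 · 5 and 867 = 17^2 · 3. Apply v_p(a/b) = v_p(a) − v_p(b): v_17(5/867) = 0 − 2 = -2.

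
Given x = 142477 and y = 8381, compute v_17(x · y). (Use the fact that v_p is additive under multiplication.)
v_17(1194099737) = 5

v_p(x) = 3 (factor: 142477 = 17^3 · 29); v_p(y) = 2 (factor: 8381 = 17^2 · 29). Additivity: v_p(xy) = v_p(x) + v_p(y) = 3 + 2 = 5. (Direct check: xy = 1194099737 = 17^5 · (841).)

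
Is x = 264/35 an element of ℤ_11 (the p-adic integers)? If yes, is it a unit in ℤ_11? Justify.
x ∈ ℤ_11 but not a unit; v_11(x) = 1 > 0

ℤ_11 = {x ∈ ℚ_11 : v_11(x) ≥ 0} and ℤ_11^× = {x ∈ ℤ_11 : v_11(x) = 0}. Here v_11(264/35) = v_11(num) − v_11(den) = 1; compare against these criteria.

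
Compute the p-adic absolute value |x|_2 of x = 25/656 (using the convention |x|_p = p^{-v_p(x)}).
|25/656|_2 = 16

Step 1 — compute v_2(x) by factoring powers of 2 out of the numerator and denominator: v_2(25/656) = -4. Step 2 — apply |x|_p = p^{-v_p(x)} = 2^{4} = 16.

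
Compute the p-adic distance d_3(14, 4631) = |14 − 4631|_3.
d_3(14, 4631) = 1/243

Step 1 — x − y = 14 − 4631 = -4617. Step 2 — v_3(-4617) = 5 (factor: -4617 = −(3^5 · 19); the sign does not affect v_p). Step 3 — |x − y|_3 = 3^{-5} = 1/243.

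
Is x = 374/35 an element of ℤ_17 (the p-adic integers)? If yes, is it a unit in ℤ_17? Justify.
x ∈ ℤ_17 but not a unit; v_17(x) = 1 > 0

ℤ_17 = {x ∈ ℚ_17 : v_17(x) ≥ 0} and ℤ_17^× = {x ∈ ℤ_17 : v_17(x) = 0}. Here v_17(374/35) = v_17(num) − v_17(den) = 1; compare against these criteria.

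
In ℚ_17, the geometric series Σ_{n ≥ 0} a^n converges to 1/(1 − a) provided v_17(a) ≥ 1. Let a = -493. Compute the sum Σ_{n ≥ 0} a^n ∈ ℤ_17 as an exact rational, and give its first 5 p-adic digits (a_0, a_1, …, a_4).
Σ a^n = 1/(1 − a) = 1/494;  first 5 digits = (1, 5, 6, 4, 9)

v_17(a) = 1 ≥ 1, so the series converges in ℤ_17 to 1/(1 − a) = 1/(1 − (-493)) = 1/494. Expand this rational in ℤ_17: compute digits iteratively via d_i = x_i mod 17, x_{i+1} = (x_i − d_i)/17. The first 5 digits are (1, 5, 6, 4, 9).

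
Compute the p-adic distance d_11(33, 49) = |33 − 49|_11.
d_11(33, 49) = 1

Step 1 — x − y = 33 − 49 = -16. Step 2 — v_11(-16) = 0 (factor: -16 = −(11^0 · 16); the sign does not affect v_p). Step 3 — |x − y|_11 = 11^{0} = 1.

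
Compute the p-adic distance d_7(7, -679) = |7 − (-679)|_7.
d_7(7, -679) = 1/343

Step 1 — x − y = 7 − (-679) = 686. Step 2 — v_7(686) = 3 (factor: 686 = (7^3 · 2); the sign does not affect v_p). Step 3 — |x − y|_7 = 7^{-3} = 1/343.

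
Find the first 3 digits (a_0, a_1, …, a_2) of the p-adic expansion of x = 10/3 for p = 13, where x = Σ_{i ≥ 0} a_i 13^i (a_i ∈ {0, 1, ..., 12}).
(a_0, …, a_2) = (12, 8, 8)

v_13(10/3) = 0 (numerator and denominator both coprime to 13), so x ∈ ℤ_13^×. Compute digits iteratively via a_i = x_i mod 13, x_{i+1} = (x_i − a_i)/13, with x_0 = x:
  x_0 = 10/3;  a_0 = 12;  x_1 = (x_0 − 12)/13 = -2/3
  x_1 = -2/3;  a_1 = 8;  x_2 = (x_1 − 8)/13 = -2/3
  x_2 = -2/3;  a_2 = 8;  x_3 = (x_2 − 8)/13 = -2/3
Digits: (12, 8, 8).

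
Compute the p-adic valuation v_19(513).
v_19(513) = 1

v_19(n) is the largest exponent k such that 19^k divides n. Factor out: 513 = 19^1 · 27. (Sign doesn't affect v_p.) So v_19(513) = 1.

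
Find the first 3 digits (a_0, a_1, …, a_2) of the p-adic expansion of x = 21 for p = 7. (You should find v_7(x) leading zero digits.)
(a_0, …, a_2) = (0, 3, 0)

v_7(21) = 1, so a_0 = ... = a_0 = 0. Factor out: x = 7^1 · u with u = 3 a unit in ℤ_7. Expand u iteratively via a_{v+i} = u_i mod 7, u_{i+1} = (u_i − a_{v+i})/7:
  u_0 = 3;  a_1 = 3;  u_1 = (u_0 − 3)/7 = 0
  u_1 = 0;  a_2 = 0;  u_2 = (u_1 − 0)/7 = 0
Digits: (0, 3, 0).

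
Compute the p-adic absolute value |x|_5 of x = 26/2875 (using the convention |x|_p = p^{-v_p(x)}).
|26/2875|_5 = 125

Step 1 — compute v_5(x) by factoring powers of 5 out of the numerator and denominator: v_5(26/2875) = -3. Step 2 — apply |x|_p = p^{-v_p(x)} = 5^{3} = 125.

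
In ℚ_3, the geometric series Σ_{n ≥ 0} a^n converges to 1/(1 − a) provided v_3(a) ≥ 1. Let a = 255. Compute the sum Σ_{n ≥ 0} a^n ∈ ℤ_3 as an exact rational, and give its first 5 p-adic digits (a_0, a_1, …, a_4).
Σ a^n = 1/(1 − a) = -1/254;  first 5 digits = (1, 1, 2, 0, 0)

v_3(a) = 1 ≥ 1, so the series converges in ℤ_3 to 1/(1 − a) = 1/(1 − 255) = -1/254. Expand this rational in ℤ_3: compute digits iteratively via d_i = x_i mod 3, x_{i+1} = (x_i − d_i)/3. The first 5 digits are (1, 1, 2, 0, 0).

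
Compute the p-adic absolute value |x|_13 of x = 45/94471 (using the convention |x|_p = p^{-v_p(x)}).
|45/94471|_13 = 2197

Step 1 — compute v_13(x) by factoring powers of 13 out of the numerator and denominator: v_13(45/94471) = -3. Step 2 — apply |x|_p = p^{-v_p(x)} = 13^{3} = 2197.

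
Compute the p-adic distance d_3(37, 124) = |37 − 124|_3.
d_3(37, 124) = 1/3

Step 1 — x − y = 37 − 124 = -87. Step 2 — v_3(-87) = 1 (factor: -87 = −(3^1 · 29); the sign does not affect v_p). Step 3 — |x − y|_3 = 3^{-1} = 1/3.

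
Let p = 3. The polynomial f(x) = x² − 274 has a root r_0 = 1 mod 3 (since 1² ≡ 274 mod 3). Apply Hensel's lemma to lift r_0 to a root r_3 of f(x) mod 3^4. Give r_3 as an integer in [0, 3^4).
r_3 = 52 (mod 81)

Hensel's recurrence: r_{i+1} = r_i − f(r_i)·(f′(r_i))^{-1} mod 3^{i+2}, with f′(x) = 2x. Iterate:
  r_0 = 1 (mod 3)
  r_1 = 7 (mod 9)
  r_2 = 25 (mod 27)
  r_3 = 52 (mod 81)
Final: r_3 = 52, and one checks f(r_3) ≡ 0 mod 3^4.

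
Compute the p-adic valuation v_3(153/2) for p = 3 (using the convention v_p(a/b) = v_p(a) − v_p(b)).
v_3(153/2) = 2

Factor powers of 3 from the numerator and denominator of the reduced fraction: 153 = 3^2 · 17 and 2 = 3^0 · 2. Apply v_p(a/b) = v_p(a) − v_p(b): v_3(153/2) = 2 − 0 = 2.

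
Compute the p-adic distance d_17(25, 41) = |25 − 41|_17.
d_17(25, 41) = 1

Step 1 — x − y = 25 − 41 = -16. Step 2 — v_17(-16) = 0 (factor: -16 = −(17^0 · 16); the sign does not affect v_p). Step 3 — |x − y|_17 = 17^{0} = 1.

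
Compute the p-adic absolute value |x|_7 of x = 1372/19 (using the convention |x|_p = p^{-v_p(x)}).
|1372/19|_7 = 1/343

Step 1 — compute v_7(x) by factoring powers of 7 out of the numerator and denominator: v_7(1372/19) = 3. Step 2 — apply |x|_p = p^{-v_p(x)} = 7^{-3} = 1/343.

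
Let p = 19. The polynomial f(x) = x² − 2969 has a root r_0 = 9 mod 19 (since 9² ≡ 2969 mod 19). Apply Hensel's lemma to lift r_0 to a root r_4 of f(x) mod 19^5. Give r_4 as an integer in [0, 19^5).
r_4 = 2288027 (mod 2476099)

Hensel's recurrence: r_{i+1} = r_i − f(r_i)·(f′(r_i))^{-1} mod 19^{i+2}, with f′(x) = 2x. Iterate:
  r_0 = 9 (mod 19)
  r_1 = 9 (mod 361)
  r_2 = 3980 (mod 6859)
  r_3 = 72570 (mod 130321)
  r_4 = 2288027 (mod 2476099)
Final: r_4 = 2288027, and one checks f(r_4) ≡ 0 mod 19^5.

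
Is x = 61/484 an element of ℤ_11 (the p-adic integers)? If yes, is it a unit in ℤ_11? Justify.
x ∉ ℤ_11 (v_11(x) = -2 < 0)

ℤ_11 = {x ∈ ℚ_11 : v_11(x) ≥ 0} and ℤ_11^× = {x ∈ ℤ_11 : v_11(x) = 0}. Here v_11(61/484) = v_11(num) − v_11(den) = -2; compare against these criteria.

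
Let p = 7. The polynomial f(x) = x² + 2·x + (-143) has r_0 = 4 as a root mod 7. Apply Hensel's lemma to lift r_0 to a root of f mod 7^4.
r_3 = 11 (mod 2401)

Hensel: r_{i+1} = r_i − f(r_i)·(f′(r_i))^{-1} mod 7^{i+2}, f′(x) = 2x + 2. Iterate:
  r_0 = 4 (mod 7)
  r_1 = 11 (mod 49)
  r_2 = 11 (mod 343)
  r_3 = 11 (mod 2401)
Final: r = 11 satisfies f(r) ≡ 0 mod 7^4.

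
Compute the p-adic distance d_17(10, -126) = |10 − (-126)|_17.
d_17(10, -126) = 1/17

Step 1 — x − y = 10 − (-126) = 136. Step 2 — v_17(136) = 1 (factor: 136 = (17^1 · 8); the sign does not affect v_p). Step 3 — |x − y|_17 = 17^{-1} = 1/17.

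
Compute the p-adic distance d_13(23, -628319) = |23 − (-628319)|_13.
d_13(23, -628319) = 1/28561

Step 1 — x − y = 23 − (-628319) = 628342. Step 2 — v_13(628342) = 4 (factor: 628342 = (13^4 · 22); the sign does not affect v_p). Step 3 — |x − y|_13 = 13^{-4} = 1/28561.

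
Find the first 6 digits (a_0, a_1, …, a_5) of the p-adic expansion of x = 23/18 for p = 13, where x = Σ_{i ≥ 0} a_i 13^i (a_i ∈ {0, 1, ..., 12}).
(a_0, …, a_5) = (2, 5, 9, 0, 5, 9)

v_13(23/18) = 0 (numerator and denominator both coprime to 13), so x ∈ ℤ_13^×. Compute digits iteratively via a_i = x_i mod 13, x_{i+1} = (x_i − a_i)/13, with x_0 = x:
  x_0 = 23/18;  a_0 = 2;  x_1 = (x_0 − 2)/13 = -1/18
  x_1 = -1/18;  a_1 = 5;  x_2 = (x_1 − 5)/13 = -7/18
  x_2 = -7/18;  a_2 = 9;  x_3 = (x_2 − 9)/13 = -13/18
  x_3 = -13/18;  a_3 = 0;  x_4 = (x_3 − 0)/13 = -1/18
  x_4 = -1/18;  a_4 = 5;  x_5 = (x_4 − 5)/13 = -7/18
  x_5 = -7/18;  a_5 = 9;  x_6 = (x_5 − 9)/13 = -13/18
Digits: (2, 5, 9, 0, 5, 9).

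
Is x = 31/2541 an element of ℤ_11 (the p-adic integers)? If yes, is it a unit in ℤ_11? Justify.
x ∉ ℤ_11 (v_11(x) = -2 < 0)

ℤ_11 = {x ∈ ℚ_11 : v_11(x) ≥ 0} and ℤ_11^× = {x ∈ ℤ_11 : v_11(x) = 0}. Here v_11(31/2541) = v_11(num) − v_11(den) = -2; compare against these criteria.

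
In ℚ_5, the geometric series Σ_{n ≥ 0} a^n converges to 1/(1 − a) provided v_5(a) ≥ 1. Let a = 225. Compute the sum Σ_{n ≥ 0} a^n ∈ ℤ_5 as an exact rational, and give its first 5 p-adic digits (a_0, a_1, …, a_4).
Σ a^n = 1/(1 − a) = -1/224;  first 5 digits = (1, 0, 4, 1, 1)

v_5(a) = 2 ≥ 1, so the series converges in ℤ_5 to 1/(1 − a) = 1/(1 − 225) = -1/224. Expand this rational in ℤ_5: compute digits iteratively via d_i = x_i mod 5, x_{i+1} = (x_i − d_i)/5. The first 5 digits are (1, 0, 4, 1, 1).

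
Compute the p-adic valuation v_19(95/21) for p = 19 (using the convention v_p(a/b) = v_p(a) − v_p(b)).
v_19(95/21) = 1

Factor powers of 19 from the numerator and denominator of the reduced fraction: 95 = 19^1 · 5 and 21 = 19^0 · 21. Apply v_p(a/b) = v_p(a) − v_p(b): v_19(95/21) = 1 − 0 = 1.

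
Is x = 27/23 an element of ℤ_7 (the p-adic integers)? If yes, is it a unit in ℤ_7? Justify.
x ∈ ℤ_7^× (unit); v_7(x) = 0

ℤ_7 = {x ∈ ℚ_7 : v_7(x) ≥ 0} and ℤ_7^× = {x ∈ ℤ_7 : v_7(x) = 0}. Here v_7(27/23) = v_7(num) − v_7(den) = 0; compare against these criteria.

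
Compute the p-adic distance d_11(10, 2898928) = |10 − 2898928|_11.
d_11(10, 2898928) = 1/161051

Step 1 — x − y = 10 − 2898928 = -2898918. Step 2 — v_11(-2898918) = 5 (factor: -2898918 = −(11^5 · 18); the sign does not affect v_p). Step 3 — |x − y|_11 = 11^{-5} = 1/161051.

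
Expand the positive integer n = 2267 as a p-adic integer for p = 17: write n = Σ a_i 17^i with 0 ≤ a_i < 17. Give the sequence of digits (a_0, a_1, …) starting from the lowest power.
(a_0, a_1, …) = (6, 14, 7)

Repeated division by 17 gives the digits low-to-high: 2267 = 6 + 14·17^1 + 7·17^2. Digit sequence: (6, 14, 7).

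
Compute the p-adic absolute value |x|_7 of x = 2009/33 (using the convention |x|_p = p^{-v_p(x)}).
|2009/33|_7 = 1/49

Step 1 — compute v_7(x) by factoring powers of 7 out of the numerator and denominator: v_7(2009/33) = 2. Step 2 — apply |x|_p = p^{-v_p(x)} = 7^{-2} = 1/49.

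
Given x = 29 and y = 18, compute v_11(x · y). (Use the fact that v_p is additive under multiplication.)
v_11(522) = 0

v_p(x) = 0 (factor: 29 = 11^0 · 29); v_p(y) = 0 (factor: 18 = 11^0 · 18). Additivity: v_p(xy) = v_p(x) + v_p(y) = 0 + 0 = 0. (Direct check: xy = 522 = 11^0 · (522).)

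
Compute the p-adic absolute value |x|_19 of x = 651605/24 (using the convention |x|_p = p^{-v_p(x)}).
|651605/24|_19 = 1/130321

Step 1 — compute v_19(x) by factoring powers of 19 out of the numerator and denominator: v_19(651605/24) = 4. Step 2 — apply |x|_p = p^{-v_p(x)} = 19^{-4} = 1/130321.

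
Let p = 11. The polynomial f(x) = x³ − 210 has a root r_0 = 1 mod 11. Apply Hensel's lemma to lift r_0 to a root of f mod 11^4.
r_3 = 14147 (mod 14641)

Hensel: r_{i+1} = r_i − f(r_i)/f′(r_i) mod 11^{i+2}, where f′(x) = 3x². Iterate:
  r_0 = 1 (mod 11)
  r_1 = 111 (mod 121)
  r_2 = 837 (mod 1331)
  r_3 = 14147 (mod 14641)
Final: r = 14147 with f(r) ≡ 0 mod 11^4.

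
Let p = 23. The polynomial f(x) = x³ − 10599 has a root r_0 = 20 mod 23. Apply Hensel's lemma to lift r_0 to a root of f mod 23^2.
r_1 = 273 (mod 529)

Hensel: r_{i+1} = r_i − f(r_i)/f′(r_i) mod 23^{i+2}, where f′(x) = 3x². Iterate:
  r_0 = 20 (mod 23)
  r_1 = 273 (mod 529)
Final: r = 273 with f(r) ≡ 0 mod 23^2.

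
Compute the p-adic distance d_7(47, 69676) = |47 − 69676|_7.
d_7(47, 69676) = 1/2401

Step 1 — x − y = 47 − 69676 = -69629. Step 2 — v_7(-69629) = 4 (factor: -69629 = −(7^4 · 29); the sign does not affect v_p). Step 3 — |x − y|_7 = 7^{-4} = 1/2401.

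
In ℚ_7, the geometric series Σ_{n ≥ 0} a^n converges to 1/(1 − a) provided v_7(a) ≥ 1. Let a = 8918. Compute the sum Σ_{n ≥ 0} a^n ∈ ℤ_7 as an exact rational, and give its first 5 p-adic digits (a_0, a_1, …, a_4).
Σ a^n = 1/(1 − a) = -1/8917;  first 5 digits = (1, 0, 0, 5, 3)

v_7(a) = 3 ≥ 1, so the series converges in ℤ_7 to 1/(1 − a) = 1/(1 − 8918) = -1/8917. Expand this rational in ℤ_7: compute digits iteratively via d_i = x_i mod 7, x_{i+1} = (x_i − d_i)/7. The first 5 digits are (1, 0, 0, 5, 3).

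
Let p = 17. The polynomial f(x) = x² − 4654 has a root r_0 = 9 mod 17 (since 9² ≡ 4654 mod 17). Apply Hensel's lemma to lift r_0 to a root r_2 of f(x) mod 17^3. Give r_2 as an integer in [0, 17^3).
r_2 = 2848 (mod 4913)

Hensel's recurrence: r_{i+1} = r_i − f(r_i)·(f′(r_i))^{-1} mod 17^{i+2}, with f′(x) = 2x. Iterate:
  r_0 = 9 (mod 17)
  r_1 = 247 (mod 289)
  r_2 = 2848 (mod 4913)
Final: r_2 = 2848, and one checks f(r_2) ≡ 0 mod 17^3.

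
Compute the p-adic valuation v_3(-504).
v_3(-504) = 2

v_3(n) is the largest exponent k such that 3^k divides n. Factor out: -504 = -3^2 · 56. (Sign doesn't affect v_p.) So v_3(-504) = 2.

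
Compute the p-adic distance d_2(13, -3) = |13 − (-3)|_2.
d_2(13, -3) = 1/16

Step 1 — x − y = 13 − (-3) = 16. Step 2 — v_2(16) = 4 (factor: 16 = (2^4 · 1); the sign does not affect v_p). Step 3 — |x − y|_2 = 2^{-4} = 1/16.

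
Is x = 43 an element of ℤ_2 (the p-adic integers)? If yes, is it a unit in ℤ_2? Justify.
x ∈ ℤ_2^× (unit); v_2(x) = 0

ℤ_2 = {x ∈ ℚ_2 : v_2(x) ≥ 0} and ℤ_2^× = {x ∈ ℤ_2 : v_2(x) = 0}. Here v_2(43) = v_2(num) − v_2(den) = 0; compare against these criteria.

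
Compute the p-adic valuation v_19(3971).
v_19(3971) = 2

v_19(n) is the largest exponent k such that 19^k divides n. Factor out: 3971 = 19^2 · 11. (Sign doesn't affect v_p.) So v_19(3971) = 2.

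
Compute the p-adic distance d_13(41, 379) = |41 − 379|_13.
d_13(41, 379) = 1/169

Step 1 — x − y = 41 − 379 = -338. Step 2 — v_13(-338) = 2 (factor: -338 = −(13^2 · 2); the sign does not affect v_p). Step 3 — |x − y|_13 = 13^{-2} = 1/169.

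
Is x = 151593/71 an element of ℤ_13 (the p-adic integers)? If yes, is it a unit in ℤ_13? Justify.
x ∈ ℤ_13 but not a unit; v_13(x) = 3 > 0

ℤ_13 = {x ∈ ℚ_13 : v_13(x) ≥ 0} and ℤ_13^× = {x ∈ ℤ_13 : v_13(x) = 0}. Here v_13(151593/71) = v_13(num) − v_13(den) = 3; compare against these criteria.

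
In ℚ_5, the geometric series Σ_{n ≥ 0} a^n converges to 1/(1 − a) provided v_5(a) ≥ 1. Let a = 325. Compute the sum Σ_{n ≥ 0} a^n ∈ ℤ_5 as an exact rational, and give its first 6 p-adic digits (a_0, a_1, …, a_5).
Σ a^n = 1/(1 − a) = -1/324;  first 6 digits = (1, 0, 3, 2, 4, 3)

v_5(a) = 2 ≥ 1, so the series converges in ℤ_5 to 1/(1 − a) = 1/(1 − 325) = -1/324. Expand this rational in ℤ_5: compute digits iteratively via d_i = x_i mod 5, x_{i+1} = (x_i − d_i)/5. The first 6 digits are (1, 0, 3, 2, 4, 3).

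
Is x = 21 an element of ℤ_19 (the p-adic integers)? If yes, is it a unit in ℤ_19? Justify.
x ∈ ℤ_19^× (unit); v_19(x) = 0

ℤ_19 = {x ∈ ℚ_19 : v_19(x) ≥ 0} and ℤ_19^× = {x ∈ ℤ_19 : v_19(x) = 0}. Here v_19(21) = v_19(num) − v_19(den) = 0; compare against these criteria.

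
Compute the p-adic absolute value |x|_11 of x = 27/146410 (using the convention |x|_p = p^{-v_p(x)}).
|27/146410|_11 = 14641

Step 1 — compute v_11(x) by factoring powers of 11 out of the numerator and denominator: v_11(27/146410) = -4. Step 2 — apply |x|_p = p^{-v_p(x)} = 11^{4} = 14641.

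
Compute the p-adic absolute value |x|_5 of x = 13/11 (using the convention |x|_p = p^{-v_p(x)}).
|13/11|_5 = 1

Step 1 — compute v_5(x) by factoring powers of 5 out of the numerator and denominator: v_5(13/11) = 0. Step 2 — apply |x|_p = p^{-v_p(x)} = 5^{0} = 1.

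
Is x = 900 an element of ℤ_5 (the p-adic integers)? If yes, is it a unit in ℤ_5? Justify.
x ∈ ℤ_5 but not a unit; v_5(x) = 2 > 0

ℤ_5 = {x ∈ ℚ_5 : v_5(x) ≥ 0} and ℤ_5^× = {x ∈ ℤ_5 : v_5(x) = 0}. Here v_5(900) = v_5(num) − v_5(den) = 2; compare against these criteria.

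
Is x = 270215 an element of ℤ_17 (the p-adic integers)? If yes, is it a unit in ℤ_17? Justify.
x ∈ ℤ_17 but not a unit; v_17(x) = 3 > 0

ℤ_17 = {x ∈ ℚ_17 : v_17(x) ≥ 0} and ℤ_17^× = {x ∈ ℤ_17 : v_17(x) = 0}. Here v_17(270215) = v_17(num) − v_17(den) = 3; compare against these criteria.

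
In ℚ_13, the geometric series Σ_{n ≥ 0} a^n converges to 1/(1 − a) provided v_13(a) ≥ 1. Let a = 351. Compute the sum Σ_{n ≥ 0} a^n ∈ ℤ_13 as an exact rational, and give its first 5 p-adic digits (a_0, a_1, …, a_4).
Σ a^n = 1/(1 − a) = -1/350;  first 5 digits = (1, 1, 3, 5, 11)

v_13(a) = 1 ≥ 1, so the series converges in ℤ_13 to 1/(1 − a) = 1/(1 − 351) = -1/350. Expand this rational in ℤ_13: compute digits iteratively via d_i = x_i mod 13, x_{i+1} = (x_i − d_i)/13. The first 5 digits are (1, 1, 3, 5, 11).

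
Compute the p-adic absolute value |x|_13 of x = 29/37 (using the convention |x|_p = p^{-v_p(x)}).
|29/37|_13 = 1

Step 1 — compute v_13(x) by factoring powers of 13 out of the numerator and denominator: v_13(29/37) = 0. Step 2 — apply |x|_p = p^{-v_p(x)} = 13^{0} = 1.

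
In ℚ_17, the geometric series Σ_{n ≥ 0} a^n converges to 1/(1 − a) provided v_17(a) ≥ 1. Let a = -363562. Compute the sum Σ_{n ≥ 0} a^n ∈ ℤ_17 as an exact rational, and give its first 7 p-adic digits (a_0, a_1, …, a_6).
Σ a^n = 1/(1 − a) = 1/363563;  first 7 digits = (1, 0, 0, 11, 12, 16, 1)

v_17(a) = 3 ≥ 1, so the series converges in ℤ_17 to 1/(1 − a) = 1/(1 − (-363562)) = 1/363563. Expand this rational in ℤ_17: compute digits iteratively via d_i = x_i mod 17, x_{i+1} = (x_i − d_i)/17. The first 7 digits are (1, 0, 0, 11, 12, 16, 1).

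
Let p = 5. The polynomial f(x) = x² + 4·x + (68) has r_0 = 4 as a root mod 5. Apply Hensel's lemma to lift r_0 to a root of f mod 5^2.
r_1 = 4 (mod 25)

Hensel: r_{i+1} = r_i − f(r_i)·(f′(r_i))^{-1} mod 5^{i+2}, f′(x) = 2x + 4. Iterate:
  r_0 = 4 (mod 5)
  r_1 = 4 (mod 25)
Final: r = 4 satisfies f(r) ≡ 0 mod 5^2.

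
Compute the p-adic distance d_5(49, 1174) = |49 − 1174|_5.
d_5(49, 1174) = 1/125

Step 1 — x − y = 49 − 1174 = -1125. Step 2 — v_5(-1125) = 3 (factor: -1125 = −(5^3 · 9); the sign does not affect v_p). Step 3 — |x − y|_5 = 5^{-3} = 1/125.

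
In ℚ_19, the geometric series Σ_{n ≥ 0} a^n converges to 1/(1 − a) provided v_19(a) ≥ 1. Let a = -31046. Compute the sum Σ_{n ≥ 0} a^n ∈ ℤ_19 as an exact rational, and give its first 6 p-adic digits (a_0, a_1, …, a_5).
Σ a^n = 1/(1 − a) = 1/31047;  first 6 digits = (1, 0, 9, 14, 4, 9)

v_19(a) = 2 ≥ 1, so the series converges in ℤ_19 to 1/(1 − a) = 1/(1 − (-31046)) = 1/31047. Expand this rational in ℤ_19: compute digits iteratively via d_i = x_i mod 19, x_{i+1} = (x_i − d_i)/19. The first 6 digits are (1, 0, 9, 14, 4, 9).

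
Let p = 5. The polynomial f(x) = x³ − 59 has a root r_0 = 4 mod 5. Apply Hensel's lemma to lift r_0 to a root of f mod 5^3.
r_2 = 44 (mod 125)

Hensel: r_{i+1} = r_i − f(r_i)/f′(r_i) mod 5^{i+2}, where f′(x) = 3x². Iterate:
  r_0 = 4 (mod 5)
  r_1 = 19 (mod 25)
  r_2 = 44 (mod 125)
Final: r = 44 with f(r) ≡ 0 mod 5^3.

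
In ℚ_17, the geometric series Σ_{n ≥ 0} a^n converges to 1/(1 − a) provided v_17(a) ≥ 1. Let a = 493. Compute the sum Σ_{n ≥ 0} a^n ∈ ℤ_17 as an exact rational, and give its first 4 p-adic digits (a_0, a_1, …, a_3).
Σ a^n = 1/(1 − a) = -1/492;  first 4 digits = (1, 12, 9, 9)

v_17(a) = 1 ≥ 1, so the series converges in ℤ_17 to 1/(1 − a) = 1/(1 − 493) = -1/492. Expand this rational in ℤ_17: compute digits iteratively via d_i = x_i mod 17, x_{i+1} = (x_i − d_i)/17. The first 4 digits are (1, 12, 9, 9).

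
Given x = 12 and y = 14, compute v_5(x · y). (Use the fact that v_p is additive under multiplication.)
v_5(168) = 0

v_p(x) = 0 (factor: 12 = 5^0 · 12); v_p(y) = 0 (factor: 14 = 5^0 · 14). Additivity: v_p(xy) = v_p(x) + v_p(y) = 0 + 0 = 0. (Direct check: xy = 168 = 5^0 · (168).)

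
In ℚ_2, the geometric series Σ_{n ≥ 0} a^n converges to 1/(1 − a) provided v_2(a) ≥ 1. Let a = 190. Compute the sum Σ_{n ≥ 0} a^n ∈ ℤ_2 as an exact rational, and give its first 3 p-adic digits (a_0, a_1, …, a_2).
Σ a^n = 1/(1 − a) = -1/189;  first 3 digits = (1, 1, 0)

v_2(a) = 1 ≥ 1, so the series converges in ℤ_2 to 1/(1 − a) = 1/(1 − 190) = -1/189. Expand this rational in ℤ_2: compute digits iteratively via d_i = x_i mod 2, x_{i+1} = (x_i − d_i)/2. The first 3 digits are (1, 1, 0).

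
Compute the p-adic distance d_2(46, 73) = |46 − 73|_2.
d_2(46, 73) = 1

Step 1 — x − y = 46 − 73 = -27. Step 2 — v_2(-27) = 0 (factor: -27 = −(2^0 · 27); the sign does not affect v_p). Step 3 — |x − y|_2 = 2^{0} = 1.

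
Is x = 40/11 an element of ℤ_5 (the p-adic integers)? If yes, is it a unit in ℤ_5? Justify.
x ∈ ℤ_5 but not a unit; v_5(x) = 1 > 0

ℤ_5 = {x ∈ ℚ_5 : v_5(x) ≥ 0} and ℤ_5^× = {x ∈ ℤ_5 : v_5(x) = 0}. Here v_5(40/11) = v_5(num) − v_5(den) = 1; compare against these criteria.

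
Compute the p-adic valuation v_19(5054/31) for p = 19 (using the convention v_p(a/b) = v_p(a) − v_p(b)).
v_19(5054/31) = 2

Factor powers of 19 from the numerator and denominator of the reduced fraction: 5054 = 19^2 · 14 and 31 = 19^0 · 31. Apply v_p(a/b) = v_p(a) − v_p(b): v_19(5054/31) = 2 − 0 = 2.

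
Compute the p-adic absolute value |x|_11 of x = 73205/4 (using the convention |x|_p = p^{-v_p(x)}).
|73205/4|_11 = 1/14641

Step 1 — compute v_11(x) by factoring powers of 11 out of the numerator and denominator: v_11(73205/4) = 4. Step 2 — apply |x|_p = p^{-v_p(x)} = 11^{-4} = 1/14641.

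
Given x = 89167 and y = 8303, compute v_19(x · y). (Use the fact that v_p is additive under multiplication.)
v_19(740353601) = 5

v_p(x) = 3 (factor: 89167 = 19^3 · 13); v_p(y) = 2 (factor: 8303 = 19^2 · 23). Additivity: v_p(xy) = v_p(x) + v_p(y) = 3 + 2 = 5. (Direct check: xy = 740353601 = 19^5 · (299).)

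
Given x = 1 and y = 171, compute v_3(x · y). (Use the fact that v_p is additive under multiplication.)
v_3(171) = 2

v_p(x) = 0 (factor: 1 = 3^0 · 1); v_p(y) = 2 (factor: 171 = 3^2 · 19). Additivity: v_p(xy) = v_p(x) + v_p(y) = 0 + 2 = 2. (Direct check: xy = 171 = 3^2 · (19).)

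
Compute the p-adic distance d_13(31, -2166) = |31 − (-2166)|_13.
d_13(31, -2166) = 1/2197

Step 1 — x − y = 31 − (-2166) = 2197. Step 2 — v_13(2197) = 3 (factor: 2197 = (13^3 · 1); the sign does not affect v_p). Step 3 — |x − y|_13 = 13^{-3} = 1/2197.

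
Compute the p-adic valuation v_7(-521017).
v_7(-521017) = 5

v_7(n) is the largest exponent k such that 7^k divides n. Factor out: -521017 = -7^5 · 31. (Sign doesn't affect v_p.) So v_7(-521017) = 5.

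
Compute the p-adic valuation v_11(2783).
v_11(2783) = 2

v_11(n) is the largest exponent k such that 11^k divides n. Factor out: 2783 = 11^2 · 23. (Sign doesn't affect v_p.) So v_11(2783) = 2.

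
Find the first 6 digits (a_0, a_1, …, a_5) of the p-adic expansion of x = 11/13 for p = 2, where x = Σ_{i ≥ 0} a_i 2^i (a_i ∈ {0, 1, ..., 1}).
(a_0, …, a_5) = (1, 1, 1, 0, 1, 1)

v_2(11/13) = 0 (numerator and denominator both coprime to 2), so x ∈ ℤ_2^×. Compute digits iteratively via a_i = x_i mod 2, x_{i+1} = (x_i − a_i)/2, with x_0 = x:
  x_0 = 11/13;  a_0 = 1;  x_1 = (x_0 − 1)/2 = -1/13
  x_1 = -1/13;  a_1 = 1;  x_2 = (x_1 − 1)/2 = -7/13
  x_2 = -7/13;  a_2 = 1;  x_3 = (x_2 − 1)/2 = -10/13
  x_3 = -10/13;  a_3 = 0;  x_4 = (x_3 − 0)/2 = -5/13
  x_4 = -5/13;  a_4 = 1;  x_5 = (x_4 − 1)/2 = -9/13
  x_5 = -9/13;  a_5 = 1;  x_6 = (x_5 − 1)/2 = -11/13
Digits: (1, 1, 1, 0, 1, 1).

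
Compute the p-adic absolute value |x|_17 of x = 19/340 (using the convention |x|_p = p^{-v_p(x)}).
|19/340|_17 = 17

Step 1 — compute v_17(x) by factoring powers of 17 out of the numerator and denominator: v_17(19/340) = -1. Step 2 — apply |x|_p = p^{-v_p(x)} = 17^{1} = 17.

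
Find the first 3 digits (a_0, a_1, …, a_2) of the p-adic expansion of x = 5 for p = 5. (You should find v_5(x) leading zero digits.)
(a_0, …, a_2) = (0, 1, 0)

v_5(5) = 1, so a_0 = ... = a_0 = 0. Factor out: x = 5^1 · u with u = 1 a unit in ℤ_5. Expand u iteratively via a_{v+i} = u_i mod 5, u_{i+1} = (u_i − a_{v+i})/5:
  u_0 = 1;  a_1 = 1;  u_1 = (u_0 − 1)/5 = 0
  u_1 = 0;  a_2 = 0;  u_2 = (u_1 − 0)/5 = 0
Digits: (0, 1, 0).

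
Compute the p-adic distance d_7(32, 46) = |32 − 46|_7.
d_7(32, 46) = 1/7

Step 1 — x − y = 32 − 46 = -14. Step 2 — v_7(-14) = 1 (factor: -14 = −(7^1 · 2); the sign does not affect v_p). Step 3 — |x − y|_7 = 7^{-1} = 1/7.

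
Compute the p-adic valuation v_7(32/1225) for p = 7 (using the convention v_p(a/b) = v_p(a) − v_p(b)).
v_7(32/1225) = -2

Factor powers of 7 from the numerator and denominator of the reduced fraction: 32 = 7^0 · 32 and 1225 = 7^2 · 25. Apply v_p(a/b) = v_p(a) − v_p(b): v_7(32/1225) = 0 − 2 = -2.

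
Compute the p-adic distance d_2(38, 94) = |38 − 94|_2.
d_2(38, 94) = 1/8

Step 1 — x − y = 38 − 94 = -56. Step 2 — v_2(-56) = 3 (factor: -56 = −(2^3 · 7); the sign does not affect v_p). Step 3 — |x − y|_2 = 2^{-3} = 1/8.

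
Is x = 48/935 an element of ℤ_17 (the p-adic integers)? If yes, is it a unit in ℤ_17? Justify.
x ∉ ℤ_17 (v_17(x) = -1 < 0)

ℤ_17 = {x ∈ ℚ_17 : v_17(x) ≥ 0} and ℤ_17^× = {x ∈ ℤ_17 : v_17(x) = 0}. Here v_17(48/935) = v_17(num) − v_17(den) = -1; compare against these criteria.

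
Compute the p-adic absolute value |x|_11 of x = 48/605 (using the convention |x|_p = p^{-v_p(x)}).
|48/605|_11 = 121

Step 1 — compute v_11(x) by factoring powers of 11 out of the numerator and denominator: v_11(48/605) = -2. Step 2 — apply |x|_p = p^{-v_p(x)} = 11^{2} = 121.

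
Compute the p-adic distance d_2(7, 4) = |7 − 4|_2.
d_2(7, 4) = 1

Step 1 — x − y = 7 − 4 = 3. Step 2 — v_2(3) = 0 (factor: 3 = (2^0 · 3); the sign does not affect v_p). Step 3 — |x − y|_2 = 2^{0} = 1.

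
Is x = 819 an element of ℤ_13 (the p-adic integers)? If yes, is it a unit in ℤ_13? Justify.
x ∈ ℤ_13 but not a unit; v_13(x) = 1 > 0

ℤ_13 = {x ∈ ℚ_13 : v_13(x) ≥ 0} and ℤ_13^× = {x ∈ ℤ_13 : v_13(x) = 0}. Here v_13(819) = v_13(num) − v_13(den) = 1; compare against these criteria.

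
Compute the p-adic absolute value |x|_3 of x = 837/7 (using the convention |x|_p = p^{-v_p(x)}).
|837/7|_3 = 1/27

Step 1 — compute v_3(x) by factoring powers of 3 out of the numerator and denominator: v_3(837/7) = 3. Step 2 — apply |x|_p = p^{-v_p(x)} = 3^{-3} = 1/27.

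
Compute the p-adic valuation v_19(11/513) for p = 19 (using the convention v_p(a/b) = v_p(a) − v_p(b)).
v_19(11/513) = -1

Factor powers of 19 from the numerator and denominator of the reduced fraction: 11 = 19^0 · 11 and 513 = 19^1 · 27. Apply v_p(a/b) = v_p(a) − v_p(b): v_19(11/513) = 0 − 1 = -1.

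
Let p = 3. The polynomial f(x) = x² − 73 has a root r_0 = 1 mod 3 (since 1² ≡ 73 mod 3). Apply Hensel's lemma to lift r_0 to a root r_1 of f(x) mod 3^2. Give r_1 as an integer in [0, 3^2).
r_1 = 1 (mod 9)

Hensel's recurrence: r_{i+1} = r_i − f(r_i)·(f′(r_i))^{-1} mod 3^{i+2}, with f′(x) = 2x. Iterate:
  r_0 = 1 (mod 3)
  r_1 = 1 (mod 9)
Final: r_1 = 1, and one checks f(r_1) ≡ 0 mod 3^2.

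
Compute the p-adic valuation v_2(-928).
v_2(-928) = 5

v_2(n) is the largest exponent k such that 2^k divides n. Factor out: -928 = -2^5 · 29. (Sign doesn't affect v_p.) So v_2(-928) = 5.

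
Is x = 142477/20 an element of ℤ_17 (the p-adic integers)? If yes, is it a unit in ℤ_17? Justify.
x ∈ ℤ_17 but not a unit; v_17(x) = 3 > 0

ℤ_17 = {x ∈ ℚ_17 : v_17(x) ≥ 0} and ℤ_17^× = {x ∈ ℤ_17 : v_17(x) = 0}. Here v_17(142477/20) = v_17(num) − v_17(den) = 3; compare against these criteria.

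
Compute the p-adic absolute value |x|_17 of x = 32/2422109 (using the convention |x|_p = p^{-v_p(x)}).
|32/2422109|_17 = 83521

Step 1 — compute v_17(x) by factoring powers of 17 out of the numerator and denominator: v_17(32/2422109) = -4. Step 2 — apply |x|_p = p^{-v_p(x)} = 17^{4} = 83521.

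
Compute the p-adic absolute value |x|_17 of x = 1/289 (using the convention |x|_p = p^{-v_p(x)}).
|1/289|_17 = 289

Step 1 — compute v_17(x) by factoring powers of 17 out of the numerator and denominator: v_17(1/289) = -2. Step 2 — apply |x|_p = p^{-v_p(x)} = 17^{2} = 289.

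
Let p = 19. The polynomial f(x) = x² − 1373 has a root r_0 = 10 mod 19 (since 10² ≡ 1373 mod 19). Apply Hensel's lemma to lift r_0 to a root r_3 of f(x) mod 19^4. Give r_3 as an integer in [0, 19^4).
r_3 = 126189 (mod 130321)

Hensel's recurrence: r_{i+1} = r_i − f(r_i)·(f′(r_i))^{-1} mod 19^{i+2}, with f′(x) = 2x. Iterate:
  r_0 = 10 (mod 19)
  r_1 = 200 (mod 361)
  r_2 = 2727 (mod 6859)
  r_3 = 126189 (mod 130321)
Final: r_3 = 126189, and one checks f(r_3) ≡ 0 mod 19^4.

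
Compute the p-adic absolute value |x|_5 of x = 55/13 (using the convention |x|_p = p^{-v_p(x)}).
|55/13|_5 = 1/5

Step 1 — compute v_5(x) by factoring powers of 5 out of the numerator and denominator: v_5(55/13) = 1. Step 2 — apply |x|_p = p^{-v_p(x)} = 5^{-1} = 1/5.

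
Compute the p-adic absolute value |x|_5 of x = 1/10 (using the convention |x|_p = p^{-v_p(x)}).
|1/10|_5 = 5

Step 1 — compute v_5(x) by factoring powers of 5 out of the numerator and denominator: v_5(1/10) = -1. Step 2 — apply |x|_p = p^{-v_p(x)} = 5^{1} = 5.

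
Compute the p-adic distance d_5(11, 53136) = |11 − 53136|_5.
d_5(11, 53136) = 1/3125

Step 1 — x − y = 11 − 53136 = -53125. Step 2 — v_5(-53125) = 5 (factor: -53125 = −(5^5 · 17); the sign does not affect v_p). Step 3 — |x − y|_5 = 5^{-5} = 1/3125.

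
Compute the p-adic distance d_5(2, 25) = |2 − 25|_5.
d_5(2, 25) = 1

Step 1 — x − y = 2 − 25 = -23. Step 2 — v_5(-23) = 0 (factor: -23 = −(5^0 · 23); the sign does not affect v_p). Step 3 — |x − y|_5 = 5^{0} = 1.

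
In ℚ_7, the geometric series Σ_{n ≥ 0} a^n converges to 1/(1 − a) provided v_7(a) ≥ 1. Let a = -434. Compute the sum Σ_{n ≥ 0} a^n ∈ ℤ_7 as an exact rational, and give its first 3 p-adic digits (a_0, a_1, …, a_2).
Σ a^n = 1/(1 − a) = 1/435;  first 3 digits = (1, 1, 6)

v_7(a) = 1 ≥ 1, so the series converges in ℤ_7 to 1/(1 − a) = 1/(1 − (-434)) = 1/435. Expand this rational in ℤ_7: compute digits iteratively via d_i = x_i mod 7, x_{i+1} = (x_i − d_i)/7. The first 3 digits are (1, 1, 6).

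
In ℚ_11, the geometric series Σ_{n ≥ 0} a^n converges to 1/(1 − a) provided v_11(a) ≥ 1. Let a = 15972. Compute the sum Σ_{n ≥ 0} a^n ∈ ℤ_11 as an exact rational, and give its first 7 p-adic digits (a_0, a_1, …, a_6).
Σ a^n = 1/(1 − a) = -1/15971;  first 7 digits = (1, 0, 0, 1, 1, 0, 1)

v_11(a) = 3 ≥ 1, so the series converges in ℤ_11 to 1/(1 − a) = 1/(1 − 15972) = -1/15971. Expand this rational in ℤ_11: compute digits iteratively via d_i = x_i mod 11, x_{i+1} = (x_i − d_i)/11. The first 7 digits are (1, 0, 0, 1, 1, 0, 1).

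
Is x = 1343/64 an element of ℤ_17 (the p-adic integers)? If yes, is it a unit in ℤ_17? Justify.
x ∈ ℤ_17 but not a unit; v_17(x) = 1 > 0

ℤ_17 = {x ∈ ℚ_17 : v_17(x) ≥ 0} and ℤ_17^× = {x ∈ ℤ_17 : v_17(x) = 0}. Here v_17(1343/64) = v_17(num) − v_17(den) = 1; compare against these criteria.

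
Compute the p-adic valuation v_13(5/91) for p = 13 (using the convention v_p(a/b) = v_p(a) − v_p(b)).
v_13(5/91) = -1

Factor powers of 13 from the numerator and denominator of the reduced fraction: 5 = 13^0 · 5 and 91 = 13^1 · 7. Apply v_p(a/b) = v_p(a) − v_p(b): v_13(5/91) = 0 − 1 = -1.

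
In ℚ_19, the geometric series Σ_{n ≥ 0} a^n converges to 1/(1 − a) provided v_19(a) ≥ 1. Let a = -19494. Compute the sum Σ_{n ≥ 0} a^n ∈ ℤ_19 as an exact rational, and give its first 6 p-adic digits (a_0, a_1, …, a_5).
Σ a^n = 1/(1 − a) = 1/19495;  first 6 digits = (1, 0, 3, 16, 8, 1)

v_19(a) = 2 ≥ 1, so the series converges in ℤ_19 to 1/(1 − a) = 1/(1 − (-19494)) = 1/19495. Expand this rational in ℤ_19: compute digits iteratively via d_i = x_i mod 19, x_{i+1} = (x_i − d_i)/19. The first 6 digits are (1, 0, 3, 16, 8, 1).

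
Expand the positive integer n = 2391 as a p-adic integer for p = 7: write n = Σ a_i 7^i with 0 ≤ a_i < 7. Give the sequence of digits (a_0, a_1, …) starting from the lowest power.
(a_0, a_1, …) = (4, 5, 6, 6)

Repeated division by 7 gives the digits low-to-high: 2391 = 4 + 5·7^1 + 6·7^2 + 6·7^3. Digit sequence: (4, 5, 6, 6).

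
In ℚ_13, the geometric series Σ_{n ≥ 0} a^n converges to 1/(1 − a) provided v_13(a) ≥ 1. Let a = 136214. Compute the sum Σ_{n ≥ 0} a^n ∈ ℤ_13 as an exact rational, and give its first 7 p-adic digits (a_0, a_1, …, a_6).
Σ a^n = 1/(1 − a) = -1/136213;  first 7 digits = (1, 0, 0, 10, 4, 0, 9)

v_13(a) = 3 ≥ 1, so the series converges in ℤ_13 to 1/(1 − a) = 1/(1 − 136214) = -1/136213. Expand this rational in ℤ_13: compute digits iteratively via d_i = x_i mod 13, x_{i+1} = (x_i − d_i)/13. The first 7 digits are (1, 0, 0, 10, 4, 0, 9).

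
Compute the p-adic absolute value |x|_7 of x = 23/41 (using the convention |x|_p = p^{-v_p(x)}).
|23/41|_7 = 1

Step 1 — compute v_7(x) by factoring powers of 7 out of the numerator and denominator: v_7(23/41) = 0. Step 2 — apply |x|_p = p^{-v_p(x)} = 7^{0} = 1.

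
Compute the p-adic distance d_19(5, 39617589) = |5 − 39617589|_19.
d_19(5, 39617589) = 1/2476099

Step 1 — x − y = 5 − 39617589 = -39617584. Step 2 — v_19(-39617584) = 5 (factor: -39617584 = −(19^5 · 16); the sign does not affect v_p). Step 3 — |x − y|_19 = 19^{-5} = 1/2476099.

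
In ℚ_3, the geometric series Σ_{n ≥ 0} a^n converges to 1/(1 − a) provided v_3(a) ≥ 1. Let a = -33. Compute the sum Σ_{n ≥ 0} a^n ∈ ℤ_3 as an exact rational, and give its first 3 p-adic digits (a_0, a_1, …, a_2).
Σ a^n = 1/(1 − a) = 1/34;  first 3 digits = (1, 1, 0)

v_3(a) = 1 ≥ 1, so the series converges in ℤ_3 to 1/(1 − a) = 1/(1 − (-33)) = 1/34. Expand this rational in ℤ_3: compute digits iteratively via d_i = x_i mod 3, x_{i+1} = (x_i − d_i)/3. The first 3 digits are (1, 1, 0).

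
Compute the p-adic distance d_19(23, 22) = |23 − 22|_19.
d_19(23, 22) = 1

Step 1 — x − y = 23 − 22 = 1. Step 2 — v_19(1) = 0 (factor: 1 = (19^0 · 1); the sign does not affect v_p). Step 3 — |x − y|_19 = 19^{0} = 1.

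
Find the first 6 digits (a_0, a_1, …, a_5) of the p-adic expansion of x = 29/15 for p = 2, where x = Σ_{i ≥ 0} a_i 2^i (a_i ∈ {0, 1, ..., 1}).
(a_0, …, a_5) = (1, 1, 0, 0, 1, 0)

v_2(29/15) = 0 (numerator and denominator both coprime to 2), so x ∈ ℤ_2^×. Compute digits iteratively via a_i = x_i mod 2, x_{i+1} = (x_i − a_i)/2, with x_0 = x:
  x_0 = 29/15;  a_0 = 1;  x_1 = (x_0 − 1)/2 = 7/15
  x_1 = 7/15;  a_1 = 1;  x_2 = (x_1 − 1)/2 = -4/15
  x_2 = -4/15;  a_2 = 0;  x_3 = (x_2 − 0)/2 = -2/15
  x_3 = -2/15;  a_3 = 0;  x_4 = (x_3 − 0)/2 = -1/15
  x_4 = -1/15;  a_4 = 1;  x_5 = (x_4 − 1)/2 = -8/15
  x_5 = -8/15;  a_5 = 0;  x_6 = (x_5 − 0)/2 = -4/15
Digits: (1, 1, 0, 0, 1, 0).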